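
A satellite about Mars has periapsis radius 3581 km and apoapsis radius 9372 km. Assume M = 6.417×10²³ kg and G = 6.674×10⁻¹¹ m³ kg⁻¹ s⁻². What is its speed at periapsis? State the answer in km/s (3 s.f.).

μ = GM = 6.674×10⁻¹¹ × 6.417×10²³ = 4.283×10¹³ m³/s².
Semi-major axis a = (r_p + r_a)/2 = 6476.5 km = 6.476×10⁶ m.
Vis-viva: v² = μ(2/r − 1/a) = 4.283×10¹³ × (5.585×10⁻⁷ − 1.544×10⁻⁷) = 1.731×10⁷ m²/s².
v = 4160 m/s = 4.160 km/s.

v ≈ 4.16 km/s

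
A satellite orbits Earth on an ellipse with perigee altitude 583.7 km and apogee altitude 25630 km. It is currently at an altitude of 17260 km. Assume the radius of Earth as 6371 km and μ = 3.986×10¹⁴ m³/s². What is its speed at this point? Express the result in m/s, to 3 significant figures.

v ≈ 3640 m/s

r_p = 6371 + 583.7 = 6954.7 km = 6.9547×10⁶ m.
r_a = 6371 + 25630 = 32001 km = 3.2001×10⁷ m.
r = 6371 + 17260 = 23631 km = 2.363×10⁷ m.
Semi-major axis a = (r_p + r_a)/2 = 19478 km = 1.948×10⁷ m.
Vis-viva: v² = μ(2/r − 1/a) = 3.986×10¹⁴ × (8.463×10⁻⁸ − 5.134×10⁻⁸) = 1.327×10⁷ m²/s².
v = 3643 m/s.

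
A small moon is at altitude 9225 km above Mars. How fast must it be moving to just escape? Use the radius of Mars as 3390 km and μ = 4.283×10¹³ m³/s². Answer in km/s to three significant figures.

v_esc ≈ 2.61 km/s

r = 3390 + 9225 = 12615 km = 1.2615×10⁷ m.
Escape speed v_esc = √(2μ/r) = √(2 × 4.283×10¹³ / 1.262×10⁷) = √(6.790×10⁶) = 2606 m/s.
= 2.606 km/s.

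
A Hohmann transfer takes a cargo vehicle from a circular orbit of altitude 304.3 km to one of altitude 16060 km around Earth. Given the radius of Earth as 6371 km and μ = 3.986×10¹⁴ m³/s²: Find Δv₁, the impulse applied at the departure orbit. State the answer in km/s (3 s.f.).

r₁ = 6371 + 304.3 = 6675.3 km = 6.6753×10⁶ m.
r₂ = 6371 + 16060 = 22431 km = 2.2431×10⁷ m.
Transfer ellipse a_t = (r₁ + r₂)/2 = 1.455×10⁷ m.
At r₁: circular v_c1 = √(μ/r₁) = 7727 m/s; transfer-perigee v_p = √[μ(2/r₁ − 1/a_t)] = 9594 m/s.
Δv₁ = v_p − v_c1 = 1866 m/s.
= 1.866 km/s.

Δv ≈ 1.87 km/s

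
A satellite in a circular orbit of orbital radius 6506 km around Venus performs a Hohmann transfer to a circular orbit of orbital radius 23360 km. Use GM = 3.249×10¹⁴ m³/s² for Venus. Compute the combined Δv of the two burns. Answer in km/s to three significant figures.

Δv_total ≈ 3.04 km/s

r₁ = 6506 km = 6.506×10⁶ m.
r₂ = 23360 km = 2.336×10⁷ m.
Transfer ellipse a_t = (r₁ + r₂)/2 = 1.493×10⁷ m.
At r₁: circular v_c1 = √(μ/r₁) = 7067 m/s; transfer-periapsis v_p = √[μ(2/r₁ − 1/a_t)] = 8839 m/s.
Δv₁ = v_p − v_c1 = 1772 m/s.
At r₂: circular v_c2 = √(μ/r₂) = 3729 m/s; transfer-apoapsis v_a = √[μ(2/r₂ − 1/a_t)] = 2462 m/s.
Δv₂ = v_c2 − v_a = 1268 m/s.
Total Δv = Δv₁ + Δv₂ = 3040 m/s = 3.040 km/s.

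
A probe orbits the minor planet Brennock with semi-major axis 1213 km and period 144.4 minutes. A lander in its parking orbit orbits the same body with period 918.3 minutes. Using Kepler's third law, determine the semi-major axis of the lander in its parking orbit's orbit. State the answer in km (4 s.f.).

a₂ ≈ 4164 km

Kepler's third law: a³ ∝ T², so a₂ = a₁ (T₂/T₁)^(2/3).
T₂/T₁ = 6.359, (T₂/T₁)^(2/3) = 3.433.
a₂ = 1213 × 3.433 = 4164 km.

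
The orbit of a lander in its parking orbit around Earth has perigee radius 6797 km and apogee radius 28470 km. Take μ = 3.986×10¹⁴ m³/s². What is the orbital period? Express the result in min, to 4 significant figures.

T ≈ 388.4 min

Semi-major axis a = (r_p + r_a)/2 = (6797.0 + 28470)/2 = 17634 km = 1.763×10⁷ m.
By Kepler's third law T = 2π√(a³/μ) = 2π × 3.709×10³ = 2.330×10⁴ s.
= 388.4 min.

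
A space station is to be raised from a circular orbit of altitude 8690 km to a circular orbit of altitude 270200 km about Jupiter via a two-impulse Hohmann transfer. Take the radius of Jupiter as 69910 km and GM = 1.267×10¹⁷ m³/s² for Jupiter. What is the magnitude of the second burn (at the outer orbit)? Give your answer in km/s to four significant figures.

Δv ≈ 7.475 km/s

r₁ = 69910 + 8690 = 78600 km = 7.8600×10⁷ m.
r₂ = 69910 + 270200 = 340110 km = 3.4011×10⁸ m.
Transfer ellipse a_t = (r₁ + r₂)/2 = 2.094×10⁸ m.
At r₁: circular v_c1 = √(μ/r₁) = 40150 m/s; transfer-perijove v_p = √[μ(2/r₁ − 1/a_t)] = 51170 m/s.
At r₂: circular v_c2 = √(μ/r₂) = 19300 m/s; transfer-apojove v_a = √[μ(2/r₂ − 1/a_t)] = 11830 m/s.
Δv₂ = v_c2 − v_a = 7475 m/s.
= 7.475 km/s.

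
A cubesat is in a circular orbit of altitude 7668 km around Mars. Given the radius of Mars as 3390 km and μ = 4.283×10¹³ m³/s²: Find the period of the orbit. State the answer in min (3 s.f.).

T ≈ 588 min

r = 3390 + 7668 = 11058 km = 1.1058×10⁷ m.
Kepler's third law: T = 2π√(r³/μ) = 2π√((1.106×10⁷)³ / 4.283×10¹³).
r³/μ = 3.157×10⁷ s², so T = 2π × 5.619×10³ = 3.530×10⁴ s.
Converting: 3.530×10⁴ s ÷ 60.00 = 588.4 min.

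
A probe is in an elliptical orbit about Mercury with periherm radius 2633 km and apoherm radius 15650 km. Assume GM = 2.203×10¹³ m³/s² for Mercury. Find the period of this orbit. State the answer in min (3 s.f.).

T ≈ 617 min

Semi-major axis a = (r_p + r_a)/2 = (2633.0 + 15650)/2 = 9141.5 km = 9.142×10⁶ m.
By Kepler's third law T = 2π√(a³/μ) = 2π × 5.889×10³ = 3.700×10⁴ s.
= 616.7 min.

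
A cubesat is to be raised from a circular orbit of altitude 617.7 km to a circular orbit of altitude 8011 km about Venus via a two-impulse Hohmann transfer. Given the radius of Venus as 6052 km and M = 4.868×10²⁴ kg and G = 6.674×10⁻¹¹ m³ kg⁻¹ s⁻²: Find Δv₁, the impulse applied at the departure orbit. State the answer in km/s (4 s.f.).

μ = GM = 6.674×10⁻¹¹ × 4.868×10²⁴ = 3.249×10¹⁴ m³/s².
r₁ = 6052 + 617.7 = 6669.7 km = 6.6697×10⁶ m.
r₂ = 6052 + 8011 = 14063 km = 1.4063×10⁷ m.
Transfer ellipse a_t = (r₁ + r₂)/2 = 1.037×10⁷ m.
At r₁: circular v_c1 = √(μ/r₁) = 6979 m/s; transfer-periapsis v_p = √[μ(2/r₁ − 1/a_t)] = 8129 m/s.
Δv₁ = v_p − v_c1 = 1150 m/s.
= 1.150 km/s.

Δv ≈ 1.150 km/s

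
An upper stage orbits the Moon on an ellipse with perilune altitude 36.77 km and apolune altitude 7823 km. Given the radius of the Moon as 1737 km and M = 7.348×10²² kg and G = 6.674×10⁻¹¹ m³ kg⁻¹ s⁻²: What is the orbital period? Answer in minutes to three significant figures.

T ≈ 638 minutes

μ = GM = 6.674×10⁻¹¹ × 7.348×10²² = 4.904×10¹² m³/s².
r_p = 1737 + 36.77 = 1773.8 km = 1.7738×10⁶ m.
r_a = 1737 + 7823 = 9560.0 km = 9.5600×10⁶ m.
Semi-major axis a = (r_p + r_a)/2 = (1773.8 + 9560.0)/2 = 5666.9 km = 5.667×10⁶ m.
By Kepler's third law T = 2π√(a³/μ) = 2π × 6.092×10³ = 3.828×10⁴ s.
= 637.9 minutes.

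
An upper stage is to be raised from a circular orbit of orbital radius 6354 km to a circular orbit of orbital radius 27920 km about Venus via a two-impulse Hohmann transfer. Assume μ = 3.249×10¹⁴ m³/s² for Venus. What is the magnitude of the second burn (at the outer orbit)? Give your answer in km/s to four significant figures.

Δv ≈ 1.334 km/s

r₁ = 6354 km = 6.354×10⁶ m.
r₂ = 27920 km = 2.792×10⁷ m.
Transfer ellipse a_t = (r₁ + r₂)/2 = 1.714×10⁷ m.
At r₁: circular v_c1 = √(μ/r₁) = 7151 m/s; transfer-periapsis v_p = √[μ(2/r₁ − 1/a_t)] = 9127 m/s.
At r₂: circular v_c2 = √(μ/r₂) = 3411 m/s; transfer-apoapsis v_a = √[μ(2/r₂ − 1/a_t)] = 2077 m/s.
Δv₂ = v_c2 − v_a = 1334 m/s.
= 1.334 km/s.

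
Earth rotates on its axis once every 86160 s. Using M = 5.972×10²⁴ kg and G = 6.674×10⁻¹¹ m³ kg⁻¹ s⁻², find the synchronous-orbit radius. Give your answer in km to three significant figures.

r_sync ≈ 42200 km

μ = GM = 6.674×10⁻¹¹ × 5.972×10²⁴ = 3.986×10¹⁴ m³/s².
A synchronous orbit has period T, so by Kepler's third law a = (μT²/4π²)^(1/3).
μT²/4π² = 3.986×10¹⁴ × (8.616×10⁴)² / 39.48 = 7.495×10²² m³.
a = 4.216×10⁷ m = 42162 km.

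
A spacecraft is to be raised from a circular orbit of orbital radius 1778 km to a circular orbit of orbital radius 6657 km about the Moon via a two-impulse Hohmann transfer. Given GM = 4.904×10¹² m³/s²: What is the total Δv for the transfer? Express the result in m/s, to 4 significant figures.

r₁ = 1778 km = 1.778×10⁶ m.
r₂ = 6657 km = 6.657×10⁶ m.
Transfer ellipse a_t = (r₁ + r₂)/2 = 4.218×10⁶ m.
At r₁: circular v_c1 = √(μ/r₁) = 1661 m/s; transfer-perilune v_p = √[μ(2/r₁ − 1/a_t)] = 2087 m/s.
Δv₁ = v_p − v_c1 = 425.7 m/s.
At r₂: circular v_c2 = √(μ/r₂) = 858.3 m/s; transfer-apolune v_a = √[μ(2/r₂ − 1/a_t)] = 557.3 m/s.
Δv₂ = v_c2 − v_a = 301.0 m/s.
Total Δv = Δv₁ + Δv₂ = 726.8 m/s.

Δv_total ≈ 726.8 m/s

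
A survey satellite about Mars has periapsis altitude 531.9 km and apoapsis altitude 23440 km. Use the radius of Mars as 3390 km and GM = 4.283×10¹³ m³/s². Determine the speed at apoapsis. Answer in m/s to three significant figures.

r_p = 3390 + 531.9 = 3921.9 km = 3.9219×10⁶ m.
r_a = 3390 + 23440 = 26830 km = 2.6830×10⁷ m.
Semi-major axis a = (r_p + r_a)/2 = 15376 km = 1.538×10⁷ m.
Vis-viva: v² = μ(2/r − 1/a) = 4.283×10¹³ × (7.454×10⁻⁸ − 6.504×10⁻⁸) = 4.072×10⁵ m²/s².
v = 638.1 m/s.

v ≈ 638 m/s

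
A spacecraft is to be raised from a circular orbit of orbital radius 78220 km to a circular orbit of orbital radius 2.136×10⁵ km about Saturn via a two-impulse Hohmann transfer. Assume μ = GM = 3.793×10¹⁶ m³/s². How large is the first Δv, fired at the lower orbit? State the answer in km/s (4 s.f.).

r₁ = 78220 km = 7.822×10⁷ m.
r₂ = 2.136×10⁵ km = 2.136×10⁸ m.
Transfer ellipse a_t = (r₁ + r₂)/2 = 1.459×10⁸ m.
At r₁: circular v_c1 = √(μ/r₁) = 22020 m/s; transfer-perikrone v_p = √[μ(2/r₁ − 1/a_t)] = 26640 m/s.
Δv₁ = v_p − v_c1 = 4623 m/s.
= 4.623 km/s.

Δv ≈ 4.623 km/s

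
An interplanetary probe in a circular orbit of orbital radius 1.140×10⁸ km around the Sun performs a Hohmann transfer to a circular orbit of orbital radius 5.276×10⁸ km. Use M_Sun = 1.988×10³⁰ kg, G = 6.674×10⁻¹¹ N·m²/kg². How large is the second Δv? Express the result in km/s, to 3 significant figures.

μ = GM = 6.674×10⁻¹¹ × 1.988×10³⁰ = 1.327×10²⁰ m³/s².
r₁ = 1.140×10⁸ km = 1.140×10¹¹ m.
r₂ = 5.276×10⁸ km = 5.276×10¹¹ m.
Transfer ellipse a_t = (r₁ + r₂)/2 = 3.208×10¹¹ m.
At r₁: circular v_c1 = √(μ/r₁) = 34120 m/s; transfer-perihelion v_p = √[μ(2/r₁ − 1/a_t)] = 43750 m/s.
At r₂: circular v_c2 = √(μ/r₂) = 15860 m/s; transfer-aphelion v_a = √[μ(2/r₂ − 1/a_t)] = 9453 m/s.
Δv₂ = v_c2 − v_a = 6405 m/s.
= 6.405 km/s.

Δv ≈ 6.40 km/s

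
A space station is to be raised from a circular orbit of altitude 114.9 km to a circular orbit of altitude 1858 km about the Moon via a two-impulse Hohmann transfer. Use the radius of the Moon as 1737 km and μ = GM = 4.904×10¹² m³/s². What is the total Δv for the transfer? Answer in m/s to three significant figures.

r₁ = 1737 + 114.9 = 1851.9 km = 1.8519×10⁶ m.
r₂ = 1737 + 1858 = 3595.0 km = 3.5950×10⁶ m.
Transfer ellipse a_t = (r₁ + r₂)/2 = 2.723×10⁶ m.
At r₁: circular v_c1 = √(μ/r₁) = 1627 m/s; transfer-perilune v_p = √[μ(2/r₁ − 1/a_t)] = 1870 m/s.
Δv₁ = v_p − v_c1 = 242.3 m/s.
At r₂: circular v_c2 = √(μ/r₂) = 1168 m/s; transfer-apolune v_a = √[μ(2/r₂ − 1/a_t)] = 963.1 m/s.
Δv₂ = v_c2 − v_a = 204.8 m/s.
Total Δv = Δv₁ + Δv₂ = 447.2 m/s.

Δv_total ≈ 447 m/s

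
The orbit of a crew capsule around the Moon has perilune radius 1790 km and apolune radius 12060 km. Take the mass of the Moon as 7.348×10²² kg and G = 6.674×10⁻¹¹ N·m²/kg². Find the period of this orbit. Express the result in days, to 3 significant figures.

T ≈ 0.598 days

μ = GM = 6.674×10⁻¹¹ × 7.348×10²² = 4.904×10¹² m³/s².
Semi-major axis a = (r_p + r_a)/2 = (1790.0 + 12060)/2 = 6925.0 km = 6.925×10⁶ m.
By Kepler's third law T = 2π√(a³/μ) = 2π × 8.229×10³ = 5.170×10⁴ s.
= 0.5984 days.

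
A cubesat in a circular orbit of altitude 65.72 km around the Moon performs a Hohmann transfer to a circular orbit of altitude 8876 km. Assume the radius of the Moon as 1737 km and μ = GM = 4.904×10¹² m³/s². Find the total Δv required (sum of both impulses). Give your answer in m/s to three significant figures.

Δv_total ≈ 821 m/s

r₁ = 1737 + 65.72 = 1802.7 km = 1.8027×10⁶ m.
r₂ = 1737 + 8876 = 10613 km = 1.0613×10⁷ m.
Transfer ellipse a_t = (r₁ + r₂)/2 = 6.208×10⁶ m.
At r₁: circular v_c1 = √(μ/r₁) = 1649 m/s; transfer-perilune v_p = √[μ(2/r₁ − 1/a_t)] = 2157 m/s.
Δv₁ = v_p − v_c1 = 507.2 m/s.
At r₂: circular v_c2 = √(μ/r₂) = 679.8 m/s; transfer-apolune v_a = √[μ(2/r₂ − 1/a_t)] = 366.3 m/s.
Δv₂ = v_c2 − v_a = 313.5 m/s.
Total Δv = Δv₁ + Δv₂ = 820.7 m/s.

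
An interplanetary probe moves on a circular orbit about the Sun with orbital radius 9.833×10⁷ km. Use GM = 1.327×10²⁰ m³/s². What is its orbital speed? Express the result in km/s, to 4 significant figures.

r = 9.833×10⁷ km = 9.833×10¹⁰ m.
For a circular orbit v = √(μ/r) = √(1.327×10²⁰ / 9.833×10¹⁰) = √(1.350×10⁹) = 36740 m/s.
That is 36.74 km/s.

v ≈ 36.74 km/s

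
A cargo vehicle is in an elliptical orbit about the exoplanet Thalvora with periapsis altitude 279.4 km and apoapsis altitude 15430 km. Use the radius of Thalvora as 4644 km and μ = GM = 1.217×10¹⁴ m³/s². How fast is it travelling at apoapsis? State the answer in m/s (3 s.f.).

v ≈ 1550 m/s

r_p = 4644 + 279.4 = 4923.4 km = 4.9234×10⁶ m.
r_a = 4644 + 15430 = 20074 km = 2.0074×10⁷ m.
Semi-major axis a = (r_p + r_a)/2 = 12499 km = 1.250×10⁷ m.
Vis-viva: v² = μ(2/r − 1/a) = 1.217×10¹⁴ × (9.963×10⁻⁸ − 8.001×10⁻⁸) = 2.388×10⁶ m²/s².
v = 1545 m/s.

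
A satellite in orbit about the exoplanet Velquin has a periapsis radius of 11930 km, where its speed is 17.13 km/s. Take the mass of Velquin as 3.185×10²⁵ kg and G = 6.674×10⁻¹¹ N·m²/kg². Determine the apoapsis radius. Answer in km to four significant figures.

μ = GM = 6.674×10⁻¹¹ × 3.185×10²⁵ = 2.126×10¹⁵ m³/s².
r_p = 1.193×10⁷ m.
Specific energy ε = v²/2 − μ/r = -3.146×10⁷ J/kg, so a = −μ/(2ε) = 3.378×10⁷ m.
The apsides satisfy r_p + r_a = 2a, so the apoapsis radius is 2a − r_p = 5.564×10⁷ m = 55637 km.

apoapsis radius ≈ 55640 km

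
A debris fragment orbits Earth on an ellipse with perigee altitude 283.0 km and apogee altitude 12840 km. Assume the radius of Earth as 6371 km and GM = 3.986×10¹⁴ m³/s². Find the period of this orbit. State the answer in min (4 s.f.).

r_p = 6371 + 283.0 = 6654.0 km = 6.6540×10⁶ m.
r_a = 6371 + 12840 = 19211 km = 1.9211×10⁷ m.
Semi-major axis a = (r_p + r_a)/2 = (6654.0 + 19211)/2 = 12932 km = 1.293×10⁷ m.
By Kepler's third law T = 2π√(a³/μ) = 2π × 2.329×10³ = 1.464×10⁴ s.
= 243.9 min.

T ≈ 243.9 min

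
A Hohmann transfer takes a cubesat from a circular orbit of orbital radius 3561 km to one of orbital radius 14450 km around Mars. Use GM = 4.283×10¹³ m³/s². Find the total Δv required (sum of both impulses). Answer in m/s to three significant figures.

r₁ = 3561 km = 3.561×10⁶ m.
r₂ = 14450 km = 1.445×10⁷ m.
Transfer ellipse a_t = (r₁ + r₂)/2 = 9.006×10⁶ m.
At r₁: circular v_c1 = √(μ/r₁) = 3468 m/s; transfer-periapsis v_p = √[μ(2/r₁ − 1/a_t)] = 4393 m/s.
Δv₁ = v_p − v_c1 = 925.0 m/s.
At r₂: circular v_c2 = √(μ/r₂) = 1722 m/s; transfer-apoapsis v_a = √[μ(2/r₂ − 1/a_t)] = 1083 m/s.
Δv₂ = v_c2 − v_a = 639.0 m/s.
Total Δv = Δv₁ + Δv₂ = 1564 m/s.

Δv_total ≈ 1560 m/s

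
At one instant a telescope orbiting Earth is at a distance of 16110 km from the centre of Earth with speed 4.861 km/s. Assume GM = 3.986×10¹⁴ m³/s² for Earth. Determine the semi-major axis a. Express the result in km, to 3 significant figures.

r = 1.611×10⁷ m.
Specific orbital energy ε = v²/2 − μ/r = (4861)²/2 − 3.986×10¹⁴/1.611×10⁷ = -1.293×10⁷ J/kg.
Since ε = −μ/(2a), a = −μ/(2ε) = 1.542×10⁷ m = 15416 km.

a ≈ 15400 km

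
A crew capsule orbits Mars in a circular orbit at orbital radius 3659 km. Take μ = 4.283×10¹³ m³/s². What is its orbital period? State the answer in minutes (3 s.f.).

r = 3659 km = 3.659×10⁶ m.
Kepler's third law: T = 2π√(r³/μ) = 2π√((3.659×10⁶)³ / 4.283×10¹³).
r³/μ = 1.144×10⁶ s², so T = 2π × 1.069×10³ = 6.720×10³ s.
Converting: 6.720×10³ s ÷ 60.00 = 112.0 minutes.

T ≈ 112 minutes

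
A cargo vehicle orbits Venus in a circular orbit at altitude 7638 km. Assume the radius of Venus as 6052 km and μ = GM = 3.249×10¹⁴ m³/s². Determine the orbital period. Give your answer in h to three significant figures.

T ≈ 4.90 h

r = 6052 + 7638 = 13690 km = 1.3690×10⁷ m.
Kepler's third law: T = 2π√(r³/μ) = 2π√((1.369×10⁷)³ / 3.249×10¹⁴).
r³/μ = 7.897×10⁶ s², so T = 2π × 2.810×10³ = 1.766×10⁴ s.
Converting: 1.766×10⁴ s ÷ 3600 = 4.905 h.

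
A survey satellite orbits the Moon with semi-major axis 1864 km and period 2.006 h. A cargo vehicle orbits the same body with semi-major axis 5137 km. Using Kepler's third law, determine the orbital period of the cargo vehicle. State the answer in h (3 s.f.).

Kepler's third law: T² ∝ a³, so T₂ = T₁ (a₂/a₁)^(3/2).
a₂/a₁ = 2.756, (a₂/a₁)^(3/2) = 4.575.
T₂ = 2.006 × 4.575 = 9.178 h.

T₂ ≈ 9.18 h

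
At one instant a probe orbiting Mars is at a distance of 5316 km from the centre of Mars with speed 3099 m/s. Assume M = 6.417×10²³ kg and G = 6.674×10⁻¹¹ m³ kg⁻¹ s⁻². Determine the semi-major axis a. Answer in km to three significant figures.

a ≈ 6580 km

μ = GM = 6.674×10⁻¹¹ × 6.417×10²³ = 4.283×10¹³ m³/s².
r = 5.316×10⁶ m.
Specific orbital energy ε = v²/2 − μ/r = (3099)²/2 − 4.283×10¹³/5.316×10⁶ = -3.254×10⁶ J/kg.
Since ε = −μ/(2a), a = −μ/(2ε) = 6.580×10⁶ m = 6580.0 km.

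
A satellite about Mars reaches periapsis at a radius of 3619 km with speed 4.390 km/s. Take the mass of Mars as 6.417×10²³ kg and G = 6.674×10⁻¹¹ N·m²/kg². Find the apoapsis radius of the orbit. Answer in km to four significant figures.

apoapsis radius ≈ 15870 km

μ = GM = 6.674×10⁻¹¹ × 6.417×10²³ = 4.283×10¹³ m³/s².
r_p = 3.619×10⁶ m.
Specific energy ε = v²/2 − μ/r = -2.198×10⁶ J/kg, so a = −μ/(2ε) = 9.743×10⁶ m.
The apsides satisfy r_p + r_a = 2a, so the apoapsis radius is 2a − r_p = 1.587×10⁷ m = 15866 km.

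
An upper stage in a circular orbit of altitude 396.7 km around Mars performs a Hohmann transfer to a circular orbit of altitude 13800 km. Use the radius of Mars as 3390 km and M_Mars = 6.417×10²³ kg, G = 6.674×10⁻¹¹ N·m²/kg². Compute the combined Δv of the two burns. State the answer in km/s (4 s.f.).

Δv_total ≈ 1.572 km/s

μ = GM = 6.674×10⁻¹¹ × 6.417×10²³ = 4.283×10¹³ m³/s².
r₁ = 3390 + 396.7 = 3786.7 km = 3.7867×10⁶ m.
r₂ = 3390 + 13800 = 17190 km = 1.7190×10⁷ m.
Transfer ellipse a_t = (r₁ + r₂)/2 = 1.049×10⁷ m.
At r₁: circular v_c1 = √(μ/r₁) = 3363 m/s; transfer-periapsis v_p = √[μ(2/r₁ − 1/a_t)] = 4305 m/s.
Δv₁ = v_p − v_c1 = 942.4 m/s.
At r₂: circular v_c2 = √(μ/r₂) = 1578 m/s; transfer-apoapsis v_a = √[μ(2/r₂ − 1/a_t)] = 948.4 m/s.
Δv₂ = v_c2 − v_a = 630.0 m/s.
Total Δv = Δv₁ + Δv₂ = 1572 m/s = 1.572 km/s.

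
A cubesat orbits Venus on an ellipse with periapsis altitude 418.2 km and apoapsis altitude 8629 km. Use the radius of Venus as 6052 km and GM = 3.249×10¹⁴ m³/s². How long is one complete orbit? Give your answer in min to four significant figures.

T ≈ 199.8 min

r_p = 6052 + 418.2 = 6470.2 km = 6.4702×10⁶ m.
r_a = 6052 + 8629 = 14681 km = 1.4681×10⁷ m.
Semi-major axis a = (r_p + r_a)/2 = (6470.2 + 14681)/2 = 10576 km = 1.058×10⁷ m.
By Kepler's third law T = 2π√(a³/μ) = 2π × 1.908×10³ = 1.199×10⁴ s.
= 199.8 min.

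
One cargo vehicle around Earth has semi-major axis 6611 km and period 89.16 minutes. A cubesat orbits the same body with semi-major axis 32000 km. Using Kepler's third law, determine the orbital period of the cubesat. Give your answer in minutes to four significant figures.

T₂ ≈ 949.5 minutes

Kepler's third law: T² ∝ a³, so T₂ = T₁ (a₂/a₁)^(3/2).
a₂/a₁ = 4.840, (a₂/a₁)^(3/2) = 10.65.
T₂ = 89.16 × 10.65 = 949.5 minutes.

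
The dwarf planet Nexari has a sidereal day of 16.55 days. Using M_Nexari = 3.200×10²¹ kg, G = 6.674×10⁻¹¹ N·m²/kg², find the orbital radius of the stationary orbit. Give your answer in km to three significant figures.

μ = GM = 6.674×10⁻¹¹ × 3.200×10²¹ = 2.136×10¹¹ m³/s².
T = 16.55 days = 1.430×10⁶ s.
A synchronous orbit has period T, so by Kepler's third law a = (μT²/4π²)^(1/3).
μT²/4π² = 2.136×10¹¹ × (1.430×10⁶)² / 39.48 = 1.106×10²² m³.
a = 2.228×10⁷ m = 22281 km.

r_sync ≈ 22300 km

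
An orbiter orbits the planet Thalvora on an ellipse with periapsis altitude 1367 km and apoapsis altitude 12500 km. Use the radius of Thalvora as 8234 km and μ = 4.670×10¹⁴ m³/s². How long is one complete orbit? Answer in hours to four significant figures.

T ≈ 4.771 hours

r_p = 8234 + 1367 = 9601.0 km = 9.6010×10⁶ m.
r_a = 8234 + 12500 = 20734 km = 2.0734×10⁷ m.
Semi-major axis a = (r_p + r_a)/2 = (9601.0 + 20734)/2 = 15168 km = 1.517×10⁷ m.
By Kepler's third law T = 2π√(a³/μ) = 2π × 2.733×10³ = 1.717×10⁴ s.
= 4.771 hours.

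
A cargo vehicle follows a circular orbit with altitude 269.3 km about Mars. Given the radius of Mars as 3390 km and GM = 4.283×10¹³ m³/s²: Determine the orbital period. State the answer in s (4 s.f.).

r = 3390 + 269.3 = 3659.3 km = 3.6593×10⁶ m.
Kepler's third law: T = 2π√(r³/μ) = 2π√((3.659×10⁶)³ / 4.283×10¹³).
r³/μ = 1.144×10⁶ s², so T = 2π × 1.070×10³ = 6.721×10³ s.

T ≈ 6721 s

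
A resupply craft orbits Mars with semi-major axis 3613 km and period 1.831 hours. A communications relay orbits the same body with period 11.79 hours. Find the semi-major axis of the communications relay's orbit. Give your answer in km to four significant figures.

a₂ ≈ 12510 km

Kepler's third law: a³ ∝ T², so a₂ = a₁ (T₂/T₁)^(2/3).
T₂/T₁ = 6.439, (T₂/T₁)^(2/3) = 3.461.
a₂ = 3613 × 3.461 = 12510 km.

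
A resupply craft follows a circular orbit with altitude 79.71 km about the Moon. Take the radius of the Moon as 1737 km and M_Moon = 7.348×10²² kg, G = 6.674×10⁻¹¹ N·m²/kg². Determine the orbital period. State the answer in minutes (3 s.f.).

T ≈ 116 minutes

μ = GM = 6.674×10⁻¹¹ × 7.348×10²² = 4.904×10¹² m³/s².
r = 1737 + 79.71 = 1816.7 km = 1.8167×10⁶ m.
Kepler's third law: T = 2π√(r³/μ) = 2π√((1.817×10⁶)³ / 4.904×10¹²).
r³/μ = 1.223×10⁶ s², so T = 2π × 1.106×10³ = 6.948×10³ s.
Converting: 6.948×10³ s ÷ 60.00 = 115.8 minutes.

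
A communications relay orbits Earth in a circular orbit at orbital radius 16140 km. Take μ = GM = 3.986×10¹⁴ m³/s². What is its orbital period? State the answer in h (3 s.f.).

T ≈ 5.67 h

r = 16140 km = 1.614×10⁷ m.
Kepler's third law: T = 2π√(r³/μ) = 2π√((1.614×10⁷)³ / 3.986×10¹⁴).
r³/μ = 1.055×10⁷ s², so T = 2π × 3.248×10³ = 2.041×10⁴ s.
Converting: 2.041×10⁴ s ÷ 3600 = 5.668 h.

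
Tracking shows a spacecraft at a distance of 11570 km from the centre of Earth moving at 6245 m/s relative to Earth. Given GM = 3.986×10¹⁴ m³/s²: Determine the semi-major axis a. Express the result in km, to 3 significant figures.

a ≈ 13300 km

r = 1.157×10⁷ m.
Specific orbital energy ε = v²/2 − μ/r = (6245)²/2 − 3.986×10¹⁴/1.157×10⁷ = -1.495×10⁷ J/kg.
Since ε = −μ/(2a), a = −μ/(2ε) = 1.333×10⁷ m = 13330 km.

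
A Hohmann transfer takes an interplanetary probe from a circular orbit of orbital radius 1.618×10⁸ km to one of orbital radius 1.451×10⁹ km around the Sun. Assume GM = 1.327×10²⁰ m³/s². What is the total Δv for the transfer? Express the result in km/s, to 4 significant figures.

r₁ = 1.618×10⁸ km = 1.618×10¹¹ m.
r₂ = 1.451×10⁹ km = 1.451×10¹² m.
Transfer ellipse a_t = (r₁ + r₂)/2 = 8.064×10¹¹ m.
At r₁: circular v_c1 = √(μ/r₁) = 28640 m/s; transfer-perihelion v_p = √[μ(2/r₁ − 1/a_t)] = 38420 m/s.
Δv₁ = v_p − v_c1 = 9777 m/s.
At r₂: circular v_c2 = √(μ/r₂) = 9563 m/s; transfer-aphelion v_a = √[μ(2/r₂ − 1/a_t)] = 4284 m/s.
Δv₂ = v_c2 − v_a = 5279 m/s.
Total Δv = Δv₁ + Δv₂ = 15060 m/s = 15.06 km/s.

Δv_total ≈ 15.06 km/s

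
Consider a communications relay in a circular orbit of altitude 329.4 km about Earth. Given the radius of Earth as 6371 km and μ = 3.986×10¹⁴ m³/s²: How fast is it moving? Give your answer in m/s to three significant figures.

r = 6371 + 329.4 = 6700.4 km = 6.7004×10⁶ m.
For a circular orbit v = √(μ/r) = √(3.986×10¹⁴ / 6.700×10⁶) = √(5.949×10⁷) = 7713 m/s.

v ≈ 7710 m/s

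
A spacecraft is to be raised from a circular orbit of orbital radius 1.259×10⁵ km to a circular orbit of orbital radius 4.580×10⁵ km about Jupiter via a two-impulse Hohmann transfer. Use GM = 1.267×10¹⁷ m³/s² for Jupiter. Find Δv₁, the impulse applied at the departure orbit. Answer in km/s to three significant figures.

Δv ≈ 8.01 km/s

r₁ = 1.259×10⁵ km = 1.259×10⁸ m.
r₂ = 4.580×10⁵ km = 4.580×10⁸ m.
Transfer ellipse a_t = (r₁ + r₂)/2 = 2.920×10⁸ m.
At r₁: circular v_c1 = √(μ/r₁) = 31720 m/s; transfer-perijove v_p = √[μ(2/r₁ − 1/a_t)] = 39730 m/s.
Δv₁ = v_p − v_c1 = 8010 m/s.
= 8.010 km/s.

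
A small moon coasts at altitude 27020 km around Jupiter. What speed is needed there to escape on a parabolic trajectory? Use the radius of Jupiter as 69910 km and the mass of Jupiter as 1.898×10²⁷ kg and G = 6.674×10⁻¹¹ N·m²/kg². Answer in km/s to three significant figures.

μ = GM = 6.674×10⁻¹¹ × 1.898×10²⁷ = 1.267×10¹⁷ m³/s².
r = 69910 + 27020 = 96930 km = 9.6930×10⁷ m.
Escape speed v_esc = √(2μ/r) = √(2 × 1.267×10¹⁷ / 9.693×10⁷) = √(2.614×10⁹) = 51120 m/s.
= 51.12 km/s.

v_esc ≈ 51.1 km/s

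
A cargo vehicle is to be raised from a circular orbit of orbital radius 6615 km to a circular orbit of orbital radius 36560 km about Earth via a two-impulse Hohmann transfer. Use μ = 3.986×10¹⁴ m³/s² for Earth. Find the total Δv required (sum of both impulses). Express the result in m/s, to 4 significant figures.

Δv_total ≈ 3814 m/s

r₁ = 6615 km = 6.615×10⁶ m.
r₂ = 36560 km = 3.656×10⁷ m.
Transfer ellipse a_t = (r₁ + r₂)/2 = 2.159×10⁷ m.
At r₁: circular v_c1 = √(μ/r₁) = 7763 m/s; transfer-perigee v_p = √[μ(2/r₁ − 1/a_t)] = 10100 m/s.
Δv₁ = v_p − v_c1 = 2339 m/s.
At r₂: circular v_c2 = √(μ/r₂) = 3302 m/s; transfer-apogee v_a = √[μ(2/r₂ − 1/a_t)] = 1828 m/s.
Δv₂ = v_c2 − v_a = 1474 m/s.
Total Δv = Δv₁ + Δv₂ = 3814 m/s.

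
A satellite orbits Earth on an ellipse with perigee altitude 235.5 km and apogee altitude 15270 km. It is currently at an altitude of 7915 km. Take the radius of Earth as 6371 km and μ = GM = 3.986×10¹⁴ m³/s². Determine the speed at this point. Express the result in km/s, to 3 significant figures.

r_p = 6371 + 235.5 = 6606.5 km = 6.6065×10⁶ m.
r_a = 6371 + 15270 = 21641 km = 2.1641×10⁷ m.
r = 6371 + 7915 = 14286 km = 1.429×10⁷ m.
Semi-major axis a = (r_p + r_a)/2 = 14124 km = 1.412×10⁷ m.
Vis-viva: v² = μ(2/r − 1/a) = 3.986×10¹⁴ × (1.400×10⁻⁷ − 7.080×10⁻⁸) = 2.758×10⁷ m²/s².
v = 5252 m/s = 5.252 km/s.

v ≈ 5.25 km/s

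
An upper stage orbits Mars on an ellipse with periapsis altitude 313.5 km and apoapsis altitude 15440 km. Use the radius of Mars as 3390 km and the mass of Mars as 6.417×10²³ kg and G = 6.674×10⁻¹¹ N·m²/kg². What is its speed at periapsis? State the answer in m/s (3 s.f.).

μ = GM = 6.674×10⁻¹¹ × 6.417×10²³ = 4.283×10¹³ m³/s².
r_p = 3390 + 313.5 = 3703.5 km = 3.7035×10⁶ m.
r_a = 3390 + 15440 = 18830 km = 1.8830×10⁷ m.
Semi-major axis a = (r_p + r_a)/2 = 11267 km = 1.127×10⁷ m.
Vis-viva: v² = μ(2/r − 1/a) = 4.283×10¹³ × (5.400×10⁻⁷ − 8.876×10⁻⁸) = 1.933×10⁷ m²/s².
v = 4396 m/s.

v ≈ 4400 m/s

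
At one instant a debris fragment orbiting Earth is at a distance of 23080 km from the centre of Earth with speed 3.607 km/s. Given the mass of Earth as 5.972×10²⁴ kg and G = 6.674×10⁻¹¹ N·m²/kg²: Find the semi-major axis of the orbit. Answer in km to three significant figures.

μ = GM = 6.674×10⁻¹¹ × 5.972×10²⁴ = 3.986×10¹⁴ m³/s².
r = 2.308×10⁷ m.
Specific orbital energy ε = v²/2 − μ/r = (3607)²/2 − 3.986×10¹⁴/2.308×10⁷ = -1.076×10⁷ J/kg.
Since ε = −μ/(2a), a = −μ/(2ε) = 1.851×10⁷ m = 18514 km.

a ≈ 18500 km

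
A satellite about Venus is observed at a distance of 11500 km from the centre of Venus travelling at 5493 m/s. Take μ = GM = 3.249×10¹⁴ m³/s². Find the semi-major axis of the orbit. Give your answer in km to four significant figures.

a ≈ 12340 km

r = 1.150×10⁷ m.
Vis-viva rearranged: 1/a = 2/r − v²/μ = 1.739×10⁻⁷ − 9.287×10⁻⁸ = 8.104×10⁻⁸ m⁻¹.
a = 1.234×10⁷ m = 12339 km.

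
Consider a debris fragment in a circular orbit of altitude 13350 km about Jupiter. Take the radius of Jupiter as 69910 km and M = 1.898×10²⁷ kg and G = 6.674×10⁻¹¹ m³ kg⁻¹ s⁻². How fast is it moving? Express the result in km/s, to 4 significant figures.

v ≈ 39.01 km/s

μ = GM = 6.674×10⁻¹¹ × 1.898×10²⁷ = 1.267×10¹⁷ m³/s².
r = 69910 + 13350 = 83260 km = 8.3260×10⁷ m.
For a circular orbit v = √(μ/r) = √(1.267×10¹⁷ / 8.326×10⁷) = √(1.521×10⁹) = 39010 m/s.
That is 39.01 km/s.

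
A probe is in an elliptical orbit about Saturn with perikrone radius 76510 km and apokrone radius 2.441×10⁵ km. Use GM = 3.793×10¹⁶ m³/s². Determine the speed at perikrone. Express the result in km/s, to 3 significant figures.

Semi-major axis a = (r_p + r_a)/2 = 1.6030×10⁵ km = 1.603×10⁸ m.
Vis-viva: v² = μ(2/r − 1/a) = 3.793×10¹⁶ × (2.614×10⁻⁸ − 6.238×10⁻⁹) = 7.549×10⁸ m²/s².
v = 27480 m/s = 27.48 km/s.

v ≈ 27.5 km/s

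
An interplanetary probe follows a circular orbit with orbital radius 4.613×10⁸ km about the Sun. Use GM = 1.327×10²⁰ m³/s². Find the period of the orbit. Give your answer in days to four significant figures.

r = 4.613×10⁸ km = 4.613×10¹¹ m.
Kepler's third law: T = 2π√(r³/μ) = 2π√((4.613×10¹¹)³ / 1.327×10²⁰).
r³/μ = 7.397×10¹⁴ s², so T = 2π × 2.720×10⁷ = 1.709×10⁸ s.
Converting: 1.709×10⁸ s ÷ 86400 = 1978 days.

T ≈ 1978 days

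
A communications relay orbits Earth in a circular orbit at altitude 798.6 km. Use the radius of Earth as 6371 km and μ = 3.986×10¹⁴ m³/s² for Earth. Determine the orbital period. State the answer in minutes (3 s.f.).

T ≈ 101 minutes

r = 6371 + 798.6 = 7169.6 km = 7.1696×10⁶ m.
Kepler's third law: T = 2π√(r³/μ) = 2π√((7.170×10⁶)³ / 3.986×10¹⁴).
r³/μ = 9.246×10⁵ s², so T = 2π × 9.616×10² = 6.042×10³ s.
Converting: 6.042×10³ s ÷ 60.00 = 100.7 minutes.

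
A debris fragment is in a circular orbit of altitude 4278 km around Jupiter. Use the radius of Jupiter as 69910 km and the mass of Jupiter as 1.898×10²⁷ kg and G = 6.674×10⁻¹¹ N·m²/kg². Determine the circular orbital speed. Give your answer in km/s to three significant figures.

μ = GM = 6.674×10⁻¹¹ × 1.898×10²⁷ = 1.267×10¹⁷ m³/s².
r = 69910 + 4278 = 74188 km = 7.4188×10⁷ m.
For a circular orbit v = √(μ/r) = √(1.267×10¹⁷ / 7.419×10⁷) = √(1.707×10⁹) = 41320 m/s.
That is 41.32 km/s.

v ≈ 41.3 km/s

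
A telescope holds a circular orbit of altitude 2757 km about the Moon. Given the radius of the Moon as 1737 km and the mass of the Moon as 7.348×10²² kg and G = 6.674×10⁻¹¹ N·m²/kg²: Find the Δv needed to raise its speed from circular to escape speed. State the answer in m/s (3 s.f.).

Δv ≈ 433 m/s

μ = GM = 6.674×10⁻¹¹ × 7.348×10²² = 4.904×10¹² m³/s².
r = 1737 + 2757 = 4494.0 km = 4.4940×10⁶ m.
Circular speed v_c = √(μ/r) = 1045 m/s.
Escape speed v_esc = √(2μ/r) = √2 × v_c = 1477 m/s.
Δv = v_esc − v_c = 432.7 m/s.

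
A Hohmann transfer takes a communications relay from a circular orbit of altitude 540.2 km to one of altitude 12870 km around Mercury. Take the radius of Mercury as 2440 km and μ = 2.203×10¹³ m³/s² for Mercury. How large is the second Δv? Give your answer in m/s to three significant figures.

r₁ = 2440 + 540.2 = 2980.2 km = 2.9802×10⁶ m.
r₂ = 2440 + 12870 = 15310 km = 1.5310×10⁷ m.
Transfer ellipse a_t = (r₁ + r₂)/2 = 9.145×10⁶ m.
At r₁: circular v_c1 = √(μ/r₁) = 2719 m/s; transfer-periherm v_p = √[μ(2/r₁ − 1/a_t)] = 3518 m/s.
At r₂: circular v_c2 = √(μ/r₂) = 1200 m/s; transfer-apoherm v_a = √[μ(2/r₂ − 1/a_t)] = 684.8 m/s.
Δv₂ = v_c2 − v_a = 514.8 m/s.

Δv ≈ 515 m/s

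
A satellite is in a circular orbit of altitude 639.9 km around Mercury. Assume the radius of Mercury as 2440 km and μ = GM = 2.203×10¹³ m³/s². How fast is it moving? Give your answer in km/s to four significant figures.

r = 2440 + 639.9 = 3079.9 km = 3.0799×10⁶ m.
For a circular orbit v = √(μ/r) = √(2.203×10¹³ / 3.080×10⁶) = √(7.153×10⁶) = 2674 m/s.
That is 2.674 km/s.

v ≈ 2.674 km/s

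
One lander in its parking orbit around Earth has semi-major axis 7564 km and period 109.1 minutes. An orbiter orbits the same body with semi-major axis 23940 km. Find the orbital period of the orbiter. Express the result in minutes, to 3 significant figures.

T₂ ≈ 614 minutes

Kepler's third law: T² ∝ a³, so T₂ = T₁ (a₂/a₁)^(3/2).
a₂/a₁ = 3.165, (a₂/a₁)^(3/2) = 5.631.
T₂ = 109.1 × 5.631 = 614.3 minutes.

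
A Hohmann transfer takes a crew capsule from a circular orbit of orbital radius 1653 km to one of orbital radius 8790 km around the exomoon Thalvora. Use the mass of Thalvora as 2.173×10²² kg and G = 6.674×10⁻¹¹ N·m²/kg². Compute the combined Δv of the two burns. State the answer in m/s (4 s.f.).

μ = GM = 6.674×10⁻¹¹ × 2.173×10²² = 1.450×10¹² m³/s².
r₁ = 1653 km = 1.653×10⁶ m.
r₂ = 8790 km = 8.790×10⁶ m.
Transfer ellipse a_t = (r₁ + r₂)/2 = 5.222×10⁶ m.
At r₁: circular v_c1 = √(μ/r₁) = 936.7 m/s; transfer-periapsis v_p = √[μ(2/r₁ − 1/a_t)] = 1215 m/s.
Δv₁ = v_p − v_c1 = 278.6 m/s.
At r₂: circular v_c2 = √(μ/r₂) = 406.2 m/s; transfer-apoapsis v_a = √[μ(2/r₂ − 1/a_t)] = 228.5 m/s.
Δv₂ = v_c2 − v_a = 177.6 m/s.
Total Δv = Δv₁ + Δv₂ = 456.3 m/s.

Δv_total ≈ 456.3 m/s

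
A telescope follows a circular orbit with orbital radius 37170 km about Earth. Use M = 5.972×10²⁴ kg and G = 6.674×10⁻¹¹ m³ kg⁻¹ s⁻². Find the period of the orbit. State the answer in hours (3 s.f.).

T ≈ 19.8 hours

μ = GM = 6.674×10⁻¹¹ × 5.972×10²⁴ = 3.986×10¹⁴ m³/s².
r = 37170 km = 3.717×10⁷ m.
Kepler's third law: T = 2π√(r³/μ) = 2π√((3.717×10⁷)³ / 3.986×10¹⁴).
r³/μ = 1.288×10⁸ s², so T = 2π × 1.135×10⁴ = 7.132×10⁴ s.
Converting: 7.132×10⁴ s ÷ 3600 = 19.81 hours.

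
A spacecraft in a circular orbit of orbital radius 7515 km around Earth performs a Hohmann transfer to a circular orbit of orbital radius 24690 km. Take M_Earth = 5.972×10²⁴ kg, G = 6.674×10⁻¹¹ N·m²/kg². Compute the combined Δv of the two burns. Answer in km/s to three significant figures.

μ = GM = 6.674×10⁻¹¹ × 5.972×10²⁴ = 3.986×10¹⁴ m³/s².
r₁ = 7515 km = 7.515×10⁶ m.
r₂ = 24690 km = 2.469×10⁷ m.
Transfer ellipse a_t = (r₁ + r₂)/2 = 1.610×10⁷ m.
At r₁: circular v_c1 = √(μ/r₁) = 7283 m/s; transfer-perigee v_p = √[μ(2/r₁ − 1/a_t)] = 9018 m/s.
Δv₁ = v_p − v_c1 = 1735 m/s.
At r₂: circular v_c2 = √(μ/r₂) = 4018 m/s; transfer-apogee v_a = √[μ(2/r₂ − 1/a_t)] = 2745 m/s.
Δv₂ = v_c2 − v_a = 1273 m/s.
Total Δv = Δv₁ + Δv₂ = 3008 m/s = 3.008 km/s.

Δv_total ≈ 3.01 km/s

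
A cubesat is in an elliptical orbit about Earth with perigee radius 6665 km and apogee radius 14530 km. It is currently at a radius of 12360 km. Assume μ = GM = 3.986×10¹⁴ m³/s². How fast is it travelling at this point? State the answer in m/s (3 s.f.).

Semi-major axis a = (r_p + r_a)/2 = 10598 km = 1.060×10⁷ m.
Vis-viva: v² = μ(2/r − 1/a) = 3.986×10¹⁴ × (1.618×10⁻⁷ − 9.436×10⁻⁸) = 2.689×10⁷ m²/s².
v = 5185 m/s.

v ≈ 5190 m/s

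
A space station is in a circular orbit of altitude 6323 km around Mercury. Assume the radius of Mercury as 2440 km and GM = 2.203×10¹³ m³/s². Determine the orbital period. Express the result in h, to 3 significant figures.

r = 2440 + 6323 = 8763.0 km = 8.7630×10⁶ m.
Kepler's third law: T = 2π√(r³/μ) = 2π√((8.763×10⁶)³ / 2.203×10¹³).
r³/μ = 3.055×10⁷ s², so T = 2π × 5.527×10³ = 3.473×10⁴ s.
Converting: 3.473×10⁴ s ÷ 3600 = 9.646 h.

T ≈ 9.65 h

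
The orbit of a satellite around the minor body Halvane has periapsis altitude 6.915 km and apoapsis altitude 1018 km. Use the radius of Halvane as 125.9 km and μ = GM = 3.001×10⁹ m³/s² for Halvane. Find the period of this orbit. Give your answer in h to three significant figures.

T ≈ 16.2 h

r_p = 125.9 + 6.915 = 132.81 km = 1.3282×10⁵ m.
r_a = 125.9 + 1018 = 1143.9 km = 1.1439×10⁶ m.
Semi-major axis a = (r_p + r_a)/2 = (132.81 + 1143.9)/2 = 638.36 km = 6.384×10⁵ m.
By Kepler's third law T = 2π√(a³/μ) = 2π × 9.310×10³ = 5.850×10⁴ s.
= 16.25 h.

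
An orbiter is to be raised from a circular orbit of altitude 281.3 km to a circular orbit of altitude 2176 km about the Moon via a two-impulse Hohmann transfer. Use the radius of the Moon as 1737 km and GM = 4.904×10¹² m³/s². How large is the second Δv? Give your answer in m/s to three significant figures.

r₁ = 1737 + 281.3 = 2018.3 km = 2.0183×10⁶ m.
r₂ = 1737 + 2176 = 3913.0 km = 3.9130×10⁶ m.
Transfer ellipse a_t = (r₁ + r₂)/2 = 2.966×10⁶ m.
At r₁: circular v_c1 = √(μ/r₁) = 1559 m/s; transfer-perilune v_p = √[μ(2/r₁ − 1/a_t)] = 1791 m/s.
At r₂: circular v_c2 = √(μ/r₂) = 1119 m/s; transfer-apolune v_a = √[μ(2/r₂ − 1/a_t)] = 923.5 m/s.
Δv₂ = v_c2 − v_a = 196.0 m/s.

Δv ≈ 196 m/s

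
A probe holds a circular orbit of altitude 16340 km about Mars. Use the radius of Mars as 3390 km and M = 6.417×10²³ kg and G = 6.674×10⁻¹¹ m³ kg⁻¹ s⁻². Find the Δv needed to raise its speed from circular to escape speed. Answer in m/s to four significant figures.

μ = GM = 6.674×10⁻¹¹ × 6.417×10²³ = 4.283×10¹³ m³/s².
r = 3390 + 16340 = 19730 km = 1.9730×10⁷ m.
Circular speed v_c = √(μ/r) = 1473 m/s.
Escape speed v_esc = √(2μ/r) = √2 × v_c = 2084 m/s.
Δv = v_esc − v_c = 610.3 m/s.

Δv ≈ 610.3 m/s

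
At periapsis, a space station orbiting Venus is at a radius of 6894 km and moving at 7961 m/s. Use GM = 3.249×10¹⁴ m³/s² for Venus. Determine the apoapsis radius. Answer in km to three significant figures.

r_p = 6.894×10⁶ m.
Specific energy ε = v²/2 − μ/r = -1.544×10⁷ J/kg, so a = −μ/(2ε) = 1.052×10⁷ m.
The apsides satisfy r_p + r_a = 2a, so the apoapsis radius is 2a − r_p = 1.415×10⁷ m = 14150 km.

apoapsis radius ≈ 14100 km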